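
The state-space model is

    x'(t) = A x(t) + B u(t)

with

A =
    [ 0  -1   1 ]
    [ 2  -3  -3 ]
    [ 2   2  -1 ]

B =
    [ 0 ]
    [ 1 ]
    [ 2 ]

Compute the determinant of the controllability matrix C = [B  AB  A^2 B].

AB = [[1], [-9], [0]]
A^2B = [[9], [29], [-16]]
Controllability matrix C = [B  AB  A^2B] = [[0, 1, 9], [1, -9, 29], [2, 0, -16]]
Expanding along the first row, det(C) = 0·((-9)·(-16) - 29·0) - 1·(1·(-16) - 29·2) + 9·(1·0 - (-9)·2) = 0·144 - 1·(-74) + 9·18 = 236
Since det(C) ≠ 0, rank(C) = 3 and the system is completely controllable.

236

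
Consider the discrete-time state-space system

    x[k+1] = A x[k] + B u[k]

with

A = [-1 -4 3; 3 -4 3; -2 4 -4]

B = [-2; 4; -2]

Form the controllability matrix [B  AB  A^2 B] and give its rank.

AB = [[-20], [-28], [28]]
A^2B = [[216], [136], [-184]]
Controllability matrix C = [B  AB  A^2B] = [[-2, -20, 216], [4, -28, 136], [-2, 28, -184]]
det(C) = (-2)·((-28)·(-184) - 136·28) - (-20)·(4·(-184) - 136·(-2)) + 216·(4·28 - (-28)·(-2)) = (-2)·1344 - (-20)·(-464) + 216·56 = 128 ≠ 0, so rank(C) = 3.
rank(C) = 3 = n, so the pair (A, B) is completely controllable.

3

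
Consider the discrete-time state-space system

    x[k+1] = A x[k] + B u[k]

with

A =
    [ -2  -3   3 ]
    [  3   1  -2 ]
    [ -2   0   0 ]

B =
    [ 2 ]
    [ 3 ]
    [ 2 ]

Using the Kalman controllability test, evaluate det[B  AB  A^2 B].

768

AB = [[-7], [5], [-4]]
A^2B = [[-13], [-8], [14]]
Controllability matrix C = [B  AB  A^2B] = [[2, -7, -13], [3, 5, -8], [2, -4, 14]]
Expanding along the first row, det(C) = 2·(5·14 - (-8)·(-4)) - (-7)·(3·14 - (-8)·2) + (-13)·(3·(-4) - 5·2) = 2·38 - (-7)·58 + (-13)·(-22) = 768
Since det(C) ≠ 0, rank(C) = 3 and the system is completely controllable.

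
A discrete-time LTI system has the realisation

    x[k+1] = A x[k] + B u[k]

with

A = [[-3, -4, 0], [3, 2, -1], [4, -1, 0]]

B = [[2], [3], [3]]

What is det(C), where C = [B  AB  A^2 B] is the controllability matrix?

-3424

AB = [[-18], [9], [5]]
A^2B = [[18], [-41], [-81]]
Controllability matrix C = [B  AB  A^2B] = [[2, -18, 18], [3, 9, -41], [3, 5, -81]]
Expanding along the first row, det(C) = 2·(9·(-81) - (-41)·5) - (-18)·(3·(-81) - (-41)·3) + 18·(3·5 - 9·3) = 2·(-524) - (-18)·(-120) + 18·(-12) = -3424
Since det(C) ≠ 0, rank(C) = 3 and the system is completely controllable.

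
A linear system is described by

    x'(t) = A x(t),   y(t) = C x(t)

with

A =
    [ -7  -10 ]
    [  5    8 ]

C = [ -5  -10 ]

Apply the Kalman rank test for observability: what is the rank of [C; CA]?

1

CA = [[-15, -30]]
Observability matrix O = [C; CA] = [[-5, -10], [-15, -30]]
Every row of O is a scalar multiple of row 1 = [-5, -10] (multipliers 1, 3), so the rows span a one-dimensional space.
O ≠ 0, hence rank(O) = 1.
rank(O) = 1 < n = 2, so the pair (A, C) is not completely observable.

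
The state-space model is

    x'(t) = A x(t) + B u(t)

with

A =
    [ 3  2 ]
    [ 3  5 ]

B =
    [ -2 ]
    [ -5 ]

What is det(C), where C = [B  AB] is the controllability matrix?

AB = [[-16], [-31]]
Controllability matrix C = [B  AB] = [[-2, -16], [-5, -31]]
det(C) = (-2)·(-31) - (-16)·(-5) = 62 - 80 = -18
Since det(C) ≠ 0, rank(C) = 2 and the system is completely controllable.

-18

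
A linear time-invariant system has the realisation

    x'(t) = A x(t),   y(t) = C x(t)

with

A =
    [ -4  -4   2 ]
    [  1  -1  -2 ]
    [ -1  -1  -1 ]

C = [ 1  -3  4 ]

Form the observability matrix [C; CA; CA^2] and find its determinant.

-1272

CA = [[-11, -5, 4]]
CA^2 = [[35, 45, -16]]
Observability matrix O = [C; CA; CA^2] = [[1, -3, 4], [-11, -5, 4], [35, 45, -16]]
Expanding along the first row, det(O) = 1·((-5)·(-16) - 4·45) - (-3)·((-11)·(-16) - 4·35) + 4·((-11)·45 - (-5)·35) = 1·(-100) - (-3)·36 + 4·(-320) = -1272
Since det(O) ≠ 0, rank(O) = 3 and the system is completely observable.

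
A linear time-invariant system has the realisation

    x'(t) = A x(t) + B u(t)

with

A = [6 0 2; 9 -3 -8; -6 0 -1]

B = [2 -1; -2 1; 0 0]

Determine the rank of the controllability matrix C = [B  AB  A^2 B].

AB = [[12, -6], [24, -12], [-12, 6]]
A^2B = [[48, -24], [132, -66], [-60, 30]]
Controllability matrix C = [B  AB  A^2B] = [[2, -1, 12, -6, 48, -24], [-2, 1, 24, -12, 132, -66], [0, 0, -12, 6, -60, 30]]
The rows r1, r2, r3 of C are linearly dependent: r1 + r2 + 3·r3 = 0 (check each entry), so rank(C) ≤ 2.
The 2×2 minor from rows 1, 2, columns 1, 3 is 2·24 - 12·(-2) = 48 - (-24) = 72 ≠ 0, so rank(C) = 2.
rank(C) = 2 < n = 3, so the pair (A, B) is not completely controllable.

2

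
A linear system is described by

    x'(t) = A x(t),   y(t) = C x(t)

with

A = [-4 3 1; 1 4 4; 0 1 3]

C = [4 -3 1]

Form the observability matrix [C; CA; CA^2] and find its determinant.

2610

CA = [[-19, 1, -5]]
CA^2 = [[77, -58, -30]]
Observability matrix O = [C; CA; CA^2] = [[4, -3, 1], [-19, 1, -5], [77, -58, -30]]
Expanding along the first row, det(O) = 4·(1·(-30) - (-5)·(-58)) - (-3)·((-19)·(-30) - (-5)·77) + 1·((-19)·(-58) - 1·77) = 4·(-320) - (-3)·955 + 1·1025 = 2610
Since det(O) ≠ 0, rank(O) = 3 and the system is completely observable.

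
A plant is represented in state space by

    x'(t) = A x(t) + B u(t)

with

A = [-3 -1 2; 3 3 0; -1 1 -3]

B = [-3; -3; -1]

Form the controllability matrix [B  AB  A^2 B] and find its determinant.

AB = [[10], [-18], [3]]
A^2B = [[-6], [-24], [-37]]
Controllability matrix C = [B  AB  A^2B] = [[-3, 10, -6], [-3, -18, -24], [-1, 3, -37]]
Expanding along the first row, det(C) = (-3)·((-18)·(-37) - (-24)·3) - 10·((-3)·(-37) - (-24)·(-1)) + (-6)·((-3)·3 - (-18)·(-1)) = (-3)·738 - 10·87 + (-6)·(-27) = -2922
Since det(C) ≠ 0, rank(C) = 3 and the system is completely controllable.

-2922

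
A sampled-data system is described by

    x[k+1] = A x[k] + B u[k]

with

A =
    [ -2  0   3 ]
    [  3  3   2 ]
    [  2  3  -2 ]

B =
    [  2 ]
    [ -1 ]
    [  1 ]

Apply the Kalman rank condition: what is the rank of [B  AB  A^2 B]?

AB = [[-1], [5], [-1]]
A^2B = [[-1], [10], [15]]
Controllability matrix C = [B  AB  A^2B] = [[2, -1, -1], [-1, 5, 10], [1, -1, 15]]
det(C) = 2·(5·15 - 10·(-1)) - (-1)·((-1)·15 - 10·1) + (-1)·((-1)·(-1) - 5·1) = 2·85 - (-1)·(-25) + (-1)·(-4) = 149 ≠ 0, so rank(C) = 3.
rank(C) = 3 = n, so the pair (A, B) is completely controllable.

3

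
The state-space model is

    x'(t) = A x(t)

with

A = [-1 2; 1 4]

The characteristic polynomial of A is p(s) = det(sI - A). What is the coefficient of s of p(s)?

-3

For a 2×2 matrix, det(sI - A) = s^2 - (tr A)s + det A.
tr A = 3, det A = -6.
So p(s) = s^2 - 3s - 6.
The coefficient of s is -3.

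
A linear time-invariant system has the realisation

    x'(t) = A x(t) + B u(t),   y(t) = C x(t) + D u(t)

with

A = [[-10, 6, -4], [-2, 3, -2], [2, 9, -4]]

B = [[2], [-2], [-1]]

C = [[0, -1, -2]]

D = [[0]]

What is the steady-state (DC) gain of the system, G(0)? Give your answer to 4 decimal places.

G(0) = C(-A)^{-1}B + D = -C A^{-1} B + D.
det A = -36, so A^{-1} = (1/-36)·adj(A) = [[-1/6, 1/3, 0], [1/3, -4/3, 1/3], [2/3, -17/6, 1/2]]
A^{-1} B = [-1, 3, 13/2]^T
C A^{-1} B = -16
G(0) = D - C A^{-1} B = 0 - (-16) = 16

16.0000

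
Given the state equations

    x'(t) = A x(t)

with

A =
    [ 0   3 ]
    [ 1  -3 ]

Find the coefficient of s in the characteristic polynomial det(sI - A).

For a 2×2 matrix, det(sI - A) = s^2 - (tr A)s + det A.
tr A = -3, det A = -3.
So p(s) = s^2 + 3s - 3.
The coefficient of s is 3.

3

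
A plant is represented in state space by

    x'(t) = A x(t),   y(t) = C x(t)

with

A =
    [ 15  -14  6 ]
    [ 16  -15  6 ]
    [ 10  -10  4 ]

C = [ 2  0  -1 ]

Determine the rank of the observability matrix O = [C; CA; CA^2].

CA = [[20, -18, 8]]
CA^2 = [[92, -90, 44]]
Observability matrix O = [C; CA; CA^2] = [[2, 0, -1], [20, -18, 8], [92, -90, 44]]
The columns c1, c2, c3 of O are linearly dependent: c1 + 2·c2 + 2·c3 = 0 (check each entry), so rank(O) ≤ 2.
The 2×2 minor from rows 1, 2, columns 1, 2 is 2·(-18) - 0·20 = -36 - 0 = -36 ≠ 0, so rank(O) = 2.
rank(O) = 2 < n = 3, so the pair (A, C) is not completely observable.

2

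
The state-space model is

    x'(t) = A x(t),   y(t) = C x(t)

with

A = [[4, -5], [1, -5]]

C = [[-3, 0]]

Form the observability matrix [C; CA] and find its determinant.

-45

CA = [[-12, 15]]
Observability matrix O = [C; CA] = [[-3, 0], [-12, 15]]
det(O) = (-3)·15 - 0·(-12) = -45 - 0 = -45
Since det(O) ≠ 0, rank(O) = 2 and the system is completely observable.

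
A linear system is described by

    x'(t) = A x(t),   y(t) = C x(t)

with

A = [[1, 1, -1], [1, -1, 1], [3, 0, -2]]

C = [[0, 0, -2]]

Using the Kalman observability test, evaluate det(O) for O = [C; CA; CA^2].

-72

CA = [[-6, 0, 4]]
CA^2 = [[6, -6, -2]]
Observability matrix O = [C; CA; CA^2] = [[0, 0, -2], [-6, 0, 4], [6, -6, -2]]
Expanding along the first row, det(O) = 0·(0·(-2) - 4·(-6)) - 0·((-6)·(-2) - 4·6) + (-2)·((-6)·(-6) - 0·6) = 0·24 - 0·(-12) + (-2)·36 = -72
Since det(O) ≠ 0, rank(O) = 3 and the system is completely observable.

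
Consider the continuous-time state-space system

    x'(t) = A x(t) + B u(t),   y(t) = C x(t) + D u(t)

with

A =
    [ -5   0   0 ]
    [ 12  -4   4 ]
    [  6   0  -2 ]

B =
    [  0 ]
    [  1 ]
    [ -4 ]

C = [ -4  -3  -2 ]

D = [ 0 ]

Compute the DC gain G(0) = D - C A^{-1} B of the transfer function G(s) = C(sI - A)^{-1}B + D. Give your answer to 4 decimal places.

G(0) = C(-A)^{-1}B + D = -C A^{-1} B + D.
det A = -40, so A^{-1} = (1/-40)·adj(A) = [[-1/5, 0, 0], [-6/5, -1/4, -1/2], [-3/5, 0, -1/2]]
A^{-1} B = [0, 7/4, 2]^T
C A^{-1} B = -37/4
G(0) = D - C A^{-1} B = 0 - (-37/4) = 37/4 ≈ 9.2500

9.2500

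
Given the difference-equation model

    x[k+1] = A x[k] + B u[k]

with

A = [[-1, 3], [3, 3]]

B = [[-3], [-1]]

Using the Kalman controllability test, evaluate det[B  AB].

36

AB = [[0], [-12]]
Controllability matrix C = [B  AB] = [[-3, 0], [-1, -12]]
det(C) = (-3)·(-12) - 0·(-1) = 36 - 0 = 36
Since det(C) ≠ 0, rank(C) = 2 and the system is completely controllable.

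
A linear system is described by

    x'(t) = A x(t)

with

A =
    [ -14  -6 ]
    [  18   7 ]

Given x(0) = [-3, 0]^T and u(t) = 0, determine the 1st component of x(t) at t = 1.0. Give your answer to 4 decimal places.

det(sI - A) = s^2 - (tr A)s + det A, with tr A = (-14) + 7 = -7 and det A = (-14)·7 - (-6)·18 = -98 - (-108) = 10.
So p(s) = det(sI - A) = s^2 + 7s + 10.
Factor s^2 + 7s + 10: two numbers with sum -7 and product 10 are -2 and -5, so s^2 + 7s + 10 = (s + 2)(s + 5).
Hence p(s) = (s + 2) (s + 5), with roots -5, -2.
The eigenvalues -5, -2 are distinct and real, so A is diagonalisable and x(t) = e^{At} x(0) = V diag(e^{λ_i t}) V^{-1} x(0), where the columns of V are the eigenvectors.
λ = -5: A - (-5)I = [[-9, -6], [18, 12]]. Row 1 gives (-9)·v1 + (-6)·v2 = 0, so take v_1 = [-2, 3]^T.
λ = -2: A - (-2)I = [[-12, -6], [18, 9]]. Row 1 gives (-12)·v1 + (-6)·v2 = 0, so take v_2 = [-1, 2]^T.
V = [v_1 v_2] = [[-2, -1], [3, 2]] has det V = -1, so V^{-1} = adj(V)/det V = [[-2, -1], [3, 2]].
Modal coordinates z(0) = V^{-1} x(0): (-2)·(-3) + (-1)·0 = 6; 3·(-3) + 2·0 = -9; so z(0) = [6, -9]^T.
x_1(t) = Σ_i (v_i)_1 · z_i(0) · e^{λ_i t} (row 1 of V times the modal terms).
x_1(1.0) = (-2)·6·e^{-5·1.0} + (-1)·(-9)·e^{-2·1.0} = (-12)·0.006738 + 9·0.135335 = 1.1372.

1.1372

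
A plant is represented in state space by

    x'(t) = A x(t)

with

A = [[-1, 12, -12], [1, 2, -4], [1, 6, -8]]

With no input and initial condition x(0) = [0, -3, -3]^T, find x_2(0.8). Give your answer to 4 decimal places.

-0.6057

det(sI - A) = s^3 - (tr A)s^2 + (M11 + M22 + M33)s - det A, where Mii is the 2×2 principal minor of A obtained by deleting row i and column i.
tr A = (-1) + 2 + (-8) = -7; M11 = 2·(-8) - (-4)·6 = -16 - (-24) = 8; M22 = (-1)·(-8) - (-12)·1 = 8 - (-12) = 20; M33 = (-1)·2 - 12·1 = -2 - 12 = -14; sum of minors = 14.
det A = (-1)·(2·(-8) - (-4)·6) - 12·(1·(-8) - (-4)·1) + (-12)·(1·6 - 2·1) = (-1)·8 - 12·(-4) + (-12)·4 = -8.
So p(s) = det(sI - A) = s^3 + 7s^2 + 14s + 8.
Rational-root test: any integer root divides 8. Testing small divisors, s = -1 works: p(-1) = -1 + 7 + (-14) + 8 = 0, so (s + 1) is a factor.
Dividing, p(s) = (s + 1)(s^2 + 6s + 8).
Factor s^2 + 6s + 8: two numbers with sum -6 and product 8 are -2 and -4, so s^2 + 6s + 8 = (s + 2)(s + 4).
Hence p(s) = (s + 1) (s + 2) (s + 4), with roots -4, -2, -1.
The eigenvalues -4, -2, -1 are distinct and real, so A is diagonalisable and x(t) = e^{At} x(0) = V diag(e^{λ_i t}) V^{-1} x(0), where the columns of V are the eigenvectors.
λ = -4: A - (-4)I = [[3, 12, -12], [1, 6, -4], [1, 6, -4]]. v must be orthogonal to every row; (row 1) × (row 2) = [24, 0, 6], so take v_1 = [4, 0, 1]^T.
λ = -2: A - (-2)I = [[1, 12, -12], [1, 4, -4], [1, 6, -6]]. v must be orthogonal to every row; (row 1) × (row 2) = [0, -8, -8], so take v_2 = [0, 1, 1]^T.
λ = -1: A - (-1)I = [[0, 12, -12], [1, 3, -4], [1, 6, -7]]. v must be orthogonal to every row; (row 1) × (row 2) = [-12, -12, -12], so take v_3 = [1, 1, 1]^T.
V = [v_1 v_2 v_3] = [[4, 0, 1], [0, 1, 1], [1, 1, 1]] has det V = -1, so V^{-1} = adj(V)/det V = [[0, -1, 1], [-1, -3, 4], [1, 4, -4]].
Modal coordinates z(0) = V^{-1} x(0): 0·0 + (-1)·(-3) + 1·(-3) = 0; (-1)·0 + (-3)·(-3) + 4·(-3) = -3; 1·0 + 4·(-3) + (-4)·(-3) = 0; so z(0) = [0, -3, 0]^T.
x_2(t) = Σ_i (v_i)_2 · z_i(0) · e^{λ_i t} (row 2 of V times the modal terms).
x_2(0.8) = 0·0·e^{-4·0.8} + 1·(-3)·e^{-2·0.8} + 1·0·e^{-1·0.8} = 0·0.040762 + (-3)·0.201897 + 0·0.449329 = -0.6057.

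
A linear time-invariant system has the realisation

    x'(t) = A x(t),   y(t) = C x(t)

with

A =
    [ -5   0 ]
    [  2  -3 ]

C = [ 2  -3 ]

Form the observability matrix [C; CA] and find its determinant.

-30

CA = [[-16, 9]]
Observability matrix O = [C; CA] = [[2, -3], [-16, 9]]
det(O) = 2·9 - (-3)·(-16) = 18 - 48 = -30
Since det(O) ≠ 0, rank(O) = 2 and the system is completely observable.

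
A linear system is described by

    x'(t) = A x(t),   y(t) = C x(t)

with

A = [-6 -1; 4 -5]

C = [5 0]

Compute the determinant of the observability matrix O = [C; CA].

-25

CA = [[-30, -5]]
Observability matrix O = [C; CA] = [[5, 0], [-30, -5]]
det(O) = 5·(-5) - 0·(-30) = -25 - 0 = -25
Since det(O) ≠ 0, rank(O) = 2 and the system is completely observable.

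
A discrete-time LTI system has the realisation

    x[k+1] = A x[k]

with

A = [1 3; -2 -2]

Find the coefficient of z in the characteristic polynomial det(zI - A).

1

For a 2×2 matrix, det(zI - A) = z^2 - (tr A)z + det A.
tr A = -1, det A = 4.
So p(z) = z^2 + z + 4.
The coefficient of z is 1.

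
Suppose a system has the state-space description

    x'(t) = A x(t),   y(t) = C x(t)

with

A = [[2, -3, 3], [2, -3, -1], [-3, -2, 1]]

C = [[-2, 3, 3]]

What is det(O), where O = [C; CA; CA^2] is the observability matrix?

-2808

CA = [[-7, -9, -6]]
CA^2 = [[-14, 60, -18]]
Observability matrix O = [C; CA; CA^2] = [[-2, 3, 3], [-7, -9, -6], [-14, 60, -18]]
Expanding along the first row, det(O) = (-2)·((-9)·(-18) - (-6)·60) - 3·((-7)·(-18) - (-6)·(-14)) + 3·((-7)·60 - (-9)·(-14)) = (-2)·522 - 3·42 + 3·(-546) = -2808
Since det(O) ≠ 0, rank(O) = 3 and the system is completely observable.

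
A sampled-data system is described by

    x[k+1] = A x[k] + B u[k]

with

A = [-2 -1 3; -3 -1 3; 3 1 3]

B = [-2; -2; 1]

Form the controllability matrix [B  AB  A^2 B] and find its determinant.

5

AB = [[9], [11], [-5]]
A^2B = [[-44], [-53], [23]]
Controllability matrix C = [B  AB  A^2B] = [[-2, 9, -44], [-2, 11, -53], [1, -5, 23]]
Expanding along the first row, det(C) = (-2)·(11·23 - (-53)·(-5)) - 9·((-2)·23 - (-53)·1) + (-44)·((-2)·(-5) - 11·1) = (-2)·(-12) - 9·7 + (-44)·(-1) = 5
Since det(C) ≠ 0, rank(C) = 3 and the system is completely controllable.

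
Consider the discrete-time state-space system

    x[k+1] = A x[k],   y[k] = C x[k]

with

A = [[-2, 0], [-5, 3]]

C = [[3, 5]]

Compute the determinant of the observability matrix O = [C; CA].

200

CA = [[-31, 15]]
Observability matrix O = [C; CA] = [[3, 5], [-31, 15]]
det(O) = 3·15 - 5·(-31) = 45 - (-155) = 200
Since det(O) ≠ 0, rank(O) = 2 and the system is completely observable.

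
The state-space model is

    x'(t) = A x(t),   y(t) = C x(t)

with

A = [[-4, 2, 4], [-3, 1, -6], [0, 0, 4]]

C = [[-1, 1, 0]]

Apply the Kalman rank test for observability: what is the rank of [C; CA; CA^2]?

2

CA = [[1, -1, -10]]
CA^2 = [[-1, 1, -30]]
Observability matrix O = [C; CA; CA^2] = [[-1, 1, 0], [1, -1, -10], [-1, 1, -30]]
The columns c1, c2, c3 of O are linearly dependent: c1 + c2 = 0 (check each entry), so rank(O) ≤ 2.
The 2×2 minor from rows 1, 2, columns 1, 3 is (-1)·(-10) - 0·1 = 10 - 0 = 10 ≠ 0, so rank(O) = 2.
rank(O) = 2 < n = 3, so the pair (A, C) is not completely observable.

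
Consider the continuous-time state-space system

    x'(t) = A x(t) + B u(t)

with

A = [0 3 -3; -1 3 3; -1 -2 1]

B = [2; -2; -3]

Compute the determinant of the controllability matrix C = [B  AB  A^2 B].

AB = [[3], [-17], [-1]]
A^2B = [[-48], [-57], [30]]
Controllability matrix C = [B  AB  A^2B] = [[2, 3, -48], [-2, -17, -57], [-3, -1, 30]]
Expanding along the first row, det(C) = 2·((-17)·30 - (-57)·(-1)) - 3·((-2)·30 - (-57)·(-3)) + (-48)·((-2)·(-1) - (-17)·(-3)) = 2·(-567) - 3·(-231) + (-48)·(-49) = 1911
Since det(C) ≠ 0, rank(C) = 3 and the system is completely controllable.

1911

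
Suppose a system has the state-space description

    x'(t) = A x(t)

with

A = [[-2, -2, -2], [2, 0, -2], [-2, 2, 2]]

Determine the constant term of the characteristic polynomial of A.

Expand det(sI - A) for the 3×3 matrix.
p(s) = s^3 + 16.
(Check: constant term = det(-A) = (-1)^3 det A = 16; coefficient of s^2 = -tr A = 0.)
The constant term is 16.

16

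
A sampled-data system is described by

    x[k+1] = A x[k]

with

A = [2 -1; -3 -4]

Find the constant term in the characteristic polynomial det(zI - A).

-11

For a 2×2 matrix, det(zI - A) = z^2 - (tr A)z + det A.
tr A = -2, det A = -11.
So p(z) = z^2 + 2z - 11.
The constant term is -11.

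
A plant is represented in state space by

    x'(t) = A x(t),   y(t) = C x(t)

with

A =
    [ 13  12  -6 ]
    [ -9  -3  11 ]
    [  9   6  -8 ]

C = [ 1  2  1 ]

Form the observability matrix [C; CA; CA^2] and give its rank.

2

CA = [[4, 12, 8]]
CA^2 = [[16, 60, 44]]
Observability matrix O = [C; CA; CA^2] = [[1, 2, 1], [4, 12, 8], [16, 60, 44]]
The columns c1, c2, c3 of O are linearly dependent: c1 - c2 + c3 = 0 (check each entry), so rank(O) ≤ 2.
The 2×2 minor from rows 1, 2, columns 1, 2 is 1·12 - 2·4 = 12 - 8 = 4 ≠ 0, so rank(O) = 2.
rank(O) = 2 < n = 3, so the pair (A, C) is not completely observable.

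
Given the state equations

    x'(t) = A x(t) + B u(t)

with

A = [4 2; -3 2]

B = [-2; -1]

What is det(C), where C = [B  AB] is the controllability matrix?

AB = [[-10], [4]]
Controllability matrix C = [B  AB] = [[-2, -10], [-1, 4]]
det(C) = (-2)·4 - (-10)·(-1) = -8 - 10 = -18
Since det(C) ≠ 0, rank(C) = 2 and the system is completely controllable.

-18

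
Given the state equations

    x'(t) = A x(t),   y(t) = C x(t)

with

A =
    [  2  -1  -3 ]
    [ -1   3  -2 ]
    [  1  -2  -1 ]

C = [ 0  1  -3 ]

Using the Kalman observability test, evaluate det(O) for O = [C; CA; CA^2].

-128

CA = [[-4, 9, 1]]
CA^2 = [[-16, 29, -7]]
Observability matrix O = [C; CA; CA^2] = [[0, 1, -3], [-4, 9, 1], [-16, 29, -7]]
Expanding along the first row, det(O) = 0·(9·(-7) - 1·29) - 1·((-4)·(-7) - 1·(-16)) + (-3)·((-4)·29 - 9·(-16)) = 0·(-92) - 1·44 + (-3)·28 = -128
Since det(O) ≠ 0, rank(O) = 3 and the system is completely observable.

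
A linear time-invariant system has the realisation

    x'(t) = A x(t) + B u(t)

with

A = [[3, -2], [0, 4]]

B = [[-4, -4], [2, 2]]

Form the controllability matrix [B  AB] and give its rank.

1

AB = [[-16, -16], [8, 8]]
Controllability matrix C = [B  AB] = [[-4, -4, -16, -16], [2, 2, 8, 8]]
Every column of C is a scalar multiple of column 1 = [-4, 2] (multipliers 1, 1, 4, 4), so the columns span a one-dimensional space.
C ≠ 0, hence rank(C) = 1.
rank(C) = 1 < n = 2, so the pair (A, B) is not completely controllable.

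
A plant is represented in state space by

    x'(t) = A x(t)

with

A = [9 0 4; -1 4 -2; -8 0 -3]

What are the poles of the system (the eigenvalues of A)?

det(sI - A) = s^3 - (tr A)s^2 + (M11 + M22 + M33)s - det A, where Mii is the 2×2 principal minor of A obtained by deleting row i and column i.
tr A = 9 + 4 + (-3) = 10; M11 = 4·(-3) - (-2)·0 = -12 - 0 = -12; M22 = 9·(-3) - 4·(-8) = -27 - (-32) = 5; M33 = 9·4 - 0·(-1) = 36 - 0 = 36; sum of minors = 29.
det A = 9·(4·(-3) - (-2)·0) - 0·((-1)·(-3) - (-2)·(-8)) + 4·((-1)·0 - 4·(-8)) = 9·(-12) - 0·(-13) + 4·32 = 20.
So p(s) = det(sI - A) = s^3 - 10s^2 + 29s - 20.
Rational-root test: any integer root divides -20. Testing small divisors, s = 1 works: p(1) = 1 + (-10) + 29 + (-20) = 0, so (s - 1) is a factor.
Dividing, p(s) = (s - 1)(s^2 - 9s + 20).
Factor s^2 - 9s + 20: two numbers with sum 9 and product 20 are 5 and 4, so s^2 - 9s + 20 = (s - 5)(s - 4).
Hence p(s) = (s - 5) (s - 4) (s - 1), with roots 1, 4, 5.
At least one eigenvalue has non-negative real part, so the system is not asymptotically stable.

1, 4, 5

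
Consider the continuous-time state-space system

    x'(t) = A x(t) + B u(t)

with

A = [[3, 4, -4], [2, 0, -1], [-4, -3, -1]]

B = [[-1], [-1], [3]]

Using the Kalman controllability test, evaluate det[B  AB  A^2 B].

AB = [[-19], [-5], [4]]
A^2B = [[-93], [-42], [87]]
Controllability matrix C = [B  AB  A^2B] = [[-1, -19, -93], [-1, -5, -42], [3, 4, 87]]
Expanding along the first row, det(C) = (-1)·((-5)·87 - (-42)·4) - (-19)·((-1)·87 - (-42)·3) + (-93)·((-1)·4 - (-5)·3) = (-1)·(-267) - (-19)·39 + (-93)·11 = -15
Since det(C) ≠ 0, rank(C) = 3 and the system is completely controllable.

-15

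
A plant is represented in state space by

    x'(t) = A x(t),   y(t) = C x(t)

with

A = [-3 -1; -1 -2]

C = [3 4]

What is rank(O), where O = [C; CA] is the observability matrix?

CA = [[-13, -11]]
Observability matrix O = [C; CA] = [[3, 4], [-13, -11]]
det(O) = 3·(-11) - 4·(-13) = -33 - (-52) = 19 ≠ 0, so rank(O) = 2.
rank(O) = 2 = n, so the pair (A, C) is completely observable.

2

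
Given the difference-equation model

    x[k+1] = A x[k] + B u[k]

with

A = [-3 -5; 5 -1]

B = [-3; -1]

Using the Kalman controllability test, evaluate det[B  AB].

AB = [[14], [-14]]
Controllability matrix C = [B  AB] = [[-3, 14], [-1, -14]]
det(C) = (-3)·(-14) - 14·(-1) = 42 - (-14) = 56
Since det(C) ≠ 0, rank(C) = 2 and the system is completely controllable.

56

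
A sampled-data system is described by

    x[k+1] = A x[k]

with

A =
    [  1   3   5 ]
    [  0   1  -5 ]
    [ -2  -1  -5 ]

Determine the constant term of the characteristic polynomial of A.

-30

Expand det(zI - A) for the 3×3 matrix.
p(z) = z^3 + 3z^2 - 4z - 30.
(Check: constant term = det(-A) = (-1)^3 det A = -30; coefficient of z^2 = -tr A = 3.)
The constant term is -30.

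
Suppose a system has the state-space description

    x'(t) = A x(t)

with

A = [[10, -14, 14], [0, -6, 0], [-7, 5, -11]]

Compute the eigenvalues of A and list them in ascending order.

-6, -4, 3

det(sI - A) = s^3 - (tr A)s^2 + (M11 + M22 + M33)s - det A, where Mii is the 2×2 principal minor of A obtained by deleting row i and column i.
tr A = 10 + (-6) + (-11) = -7; M11 = (-6)·(-11) - 0·5 = 66 - 0 = 66; M22 = 10·(-11) - 14·(-7) = -110 - (-98) = -12; M33 = 10·(-6) - (-14)·0 = -60 - 0 = -60; sum of minors = -6.
det A = 10·((-6)·(-11) - 0·5) - (-14)·(0·(-11) - 0·(-7)) + 14·(0·5 - (-6)·(-7)) = 10·66 - (-14)·0 + 14·(-42) = 72.
So p(s) = det(sI - A) = s^3 + 7s^2 - 6s - 72.
Rational-root test: any integer root divides -72. Testing small divisors, s = 3 works: p(3) = 27 + 63 + (-18) + (-72) = 0, so (s - 3) is a factor.
Dividing, p(s) = (s - 3)(s^2 + 10s + 24).
Factor s^2 + 10s + 24: two numbers with sum -10 and product 24 are -4 and -6, so s^2 + 10s + 24 = (s + 4)(s + 6).
Hence p(s) = (s - 3) (s + 4) (s + 6), with roots -6, -4, 3.
At least one eigenvalue has non-negative real part, so the system is not asymptotically stable.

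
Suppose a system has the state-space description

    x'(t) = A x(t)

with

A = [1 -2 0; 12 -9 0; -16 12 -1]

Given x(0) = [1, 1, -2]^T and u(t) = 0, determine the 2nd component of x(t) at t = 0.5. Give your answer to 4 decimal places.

det(sI - A) = s^3 - (tr A)s^2 + (M11 + M22 + M33)s - det A, where Mii is the 2×2 principal minor of A obtained by deleting row i and column i.
tr A = 1 + (-9) + (-1) = -9; M11 = (-9)·(-1) - 0·12 = 9 - 0 = 9; M22 = 1·(-1) - 0·(-16) = -1 - 0 = -1; M33 = 1·(-9) - (-2)·12 = -9 - (-24) = 15; sum of minors = 23.
det A = 1·((-9)·(-1) - 0·12) - (-2)·(12·(-1) - 0·(-16)) + 0·(12·12 - (-9)·(-16)) = 1·9 - (-2)·(-12) + 0·0 = -15.
So p(s) = det(sI - A) = s^3 + 9s^2 + 23s + 15.
Rational-root test: any integer root divides 15. Testing small divisors, s = -1 works: p(-1) = -1 + 9 + (-23) + 15 = 0, so (s + 1) is a factor.
Dividing, p(s) = (s + 1)(s^2 + 8s + 15).
Factor s^2 + 8s + 15: two numbers with sum -8 and product 15 are -3 and -5, so s^2 + 8s + 15 = (s + 3)(s + 5).
Hence p(s) = (s + 1) (s + 3) (s + 5), with roots -5, -3, -1.
The eigenvalues -5, -3, -1 are distinct and real, so A is diagonalisable and x(t) = e^{At} x(0) = V diag(e^{λ_i t}) V^{-1} x(0), where the columns of V are the eigenvectors.
λ = -5: A - (-5)I = [[6, -2, 0], [12, -4, 0], [-16, 12, 4]]. v must be orthogonal to every row; (row 1) × (row 3) = [-8, -24, 40], so take v_1 = [-1, -3, 5]^T.
λ = -3: A - (-3)I = [[4, -2, 0], [12, -6, 0], [-16, 12, 2]]. v must be orthogonal to every row; (row 1) × (row 3) = [-4, -8, 16], so take v_2 = [1, 2, -4]^T.
λ = -1: A - (-1)I = [[2, -2, 0], [12, -8, 0], [-16, 12, 0]]. v must be orthogonal to every row; (row 1) × (row 2) = [0, 0, 8], so take v_3 = [0, 0, 1]^T.
V = [v_1 v_2 v_3] = [[-1, 1, 0], [-3, 2, 0], [5, -4, 1]] has det V = 1, so V^{-1} = adj(V)/det V = [[2, -1, 0], [3, -1, 0], [2, 1, 1]].
Modal coordinates z(0) = V^{-1} x(0): 2·1 + (-1)·1 + 0·(-2) = 1; 3·1 + (-1)·1 + 0·(-2) = 2; 2·1 + 1·1 + 1·(-2) = 1; so z(0) = [1, 2, 1]^T.
x_2(t) = Σ_i (v_i)_2 · z_i(0) · e^{λ_i t} (row 2 of V times the modal terms).
x_2(0.5) = (-3)·1·e^{-5·0.5} + 2·2·e^{-3·0.5} + 0·1·e^{-1·0.5} = (-3)·0.082085 + 4·0.223130 + 0·0.606531 = 0.6463.

0.6463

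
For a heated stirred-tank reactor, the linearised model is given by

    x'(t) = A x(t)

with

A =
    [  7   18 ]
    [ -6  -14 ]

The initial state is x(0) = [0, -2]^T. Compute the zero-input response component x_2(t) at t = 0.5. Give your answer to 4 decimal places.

det(sI - A) = s^2 - (tr A)s + det A, with tr A = 7 + (-14) = -7 and det A = 7·(-14) - 18·(-6) = -98 - (-108) = 10.
So p(s) = det(sI - A) = s^2 + 7s + 10.
Factor s^2 + 7s + 10: two numbers with sum -7 and product 10 are -2 and -5, so s^2 + 7s + 10 = (s + 2)(s + 5).
Hence p(s) = (s + 2) (s + 5), with roots -5, -2.
The eigenvalues -5, -2 are distinct and real, so A is diagonalisable and x(t) = e^{At} x(0) = V diag(e^{λ_i t}) V^{-1} x(0), where the columns of V are the eigenvectors.
λ = -5: A - (-5)I = [[12, 18], [-6, -9]]. Row 1 gives 12·v1 + 18·v2 = 0, so take v_1 = [-3, 2]^T.
λ = -2: A - (-2)I = [[9, 18], [-6, -12]]. Row 1 gives 9·v1 + 18·v2 = 0, so take v_2 = [-2, 1]^T.
V = [v_1 v_2] = [[-3, -2], [2, 1]] has det V = 1, so V^{-1} = adj(V)/det V = [[1, 2], [-2, -3]].
Modal coordinates z(0) = V^{-1} x(0): 1·0 + 2·(-2) = -4; (-2)·0 + (-3)·(-2) = 6; so z(0) = [-4, 6]^T.
x_2(t) = Σ_i (v_i)_2 · z_i(0) · e^{λ_i t} (row 2 of V times the modal terms).
x_2(0.5) = 2·(-4)·e^{-5·0.5} + 1·6·e^{-2·0.5} = (-8)·0.082085 + 6·0.367879 = 1.5506.

1.5506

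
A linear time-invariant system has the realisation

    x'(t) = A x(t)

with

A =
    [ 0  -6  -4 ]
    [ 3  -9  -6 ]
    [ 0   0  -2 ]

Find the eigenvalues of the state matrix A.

det(sI - A) = s^3 - (tr A)s^2 + (M11 + M22 + M33)s - det A, where Mii is the 2×2 principal minor of A obtained by deleting row i and column i.
tr A = 0 + (-9) + (-2) = -11; M11 = (-9)·(-2) - (-6)·0 = 18 - 0 = 18; M22 = 0·(-2) - (-4)·0 = 0 - 0 = 0; M33 = 0·(-9) - (-6)·3 = 0 - (-18) = 18; sum of minors = 36.
det A = 0·((-9)·(-2) - (-6)·0) - (-6)·(3·(-2) - (-6)·0) + (-4)·(3·0 - (-9)·0) = 0·18 - (-6)·(-6) + (-4)·0 = -36.
So p(s) = det(sI - A) = s^3 + 11s^2 + 36s + 36.
Rational-root test: any integer root divides 36. Testing small divisors, s = -2 works: p(-2) = -8 + 44 + (-72) + 36 = 0, so (s + 2) is a factor.
Dividing, p(s) = (s + 2)(s^2 + 9s + 18).
Factor s^2 + 9s + 18: two numbers with sum -9 and product 18 are -3 and -6, so s^2 + 9s + 18 = (s + 3)(s + 6).
Hence p(s) = (s + 2) (s + 3) (s + 6), with roots -6, -3, -2.
All eigenvalues have negative real part, so the system is asymptotically stable.

-6, -3, -2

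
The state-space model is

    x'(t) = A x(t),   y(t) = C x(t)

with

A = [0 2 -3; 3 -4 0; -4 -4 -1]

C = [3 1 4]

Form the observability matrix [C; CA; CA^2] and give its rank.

3

CA = [[-13, -14, -13]]
CA^2 = [[10, 82, 52]]
Observability matrix O = [C; CA; CA^2] = [[3, 1, 4], [-13, -14, -13], [10, 82, 52]]
det(O) = 3·((-14)·52 - (-13)·82) - 1·((-13)·52 - (-13)·10) + 4·((-13)·82 - (-14)·10) = 3·338 - 1·(-546) + 4·(-926) = -2144 ≠ 0, so rank(O) = 3.
rank(O) = 3 = n, so the pair (A, C) is completely observable.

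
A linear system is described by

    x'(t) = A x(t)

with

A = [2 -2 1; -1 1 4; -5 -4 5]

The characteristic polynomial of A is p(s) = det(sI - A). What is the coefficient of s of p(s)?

Expand det(sI - A) for the 3×3 matrix.
p(s) = s^3 - 8s^2 + 36s - 81.
(Check: constant term = det(-A) = (-1)^3 det A = -81; coefficient of s^2 = -tr A = -8.)
The coefficient of s is 36.

36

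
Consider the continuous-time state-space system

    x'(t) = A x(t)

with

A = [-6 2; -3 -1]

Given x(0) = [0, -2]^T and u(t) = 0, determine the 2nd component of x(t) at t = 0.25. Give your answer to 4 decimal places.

-1.3627

det(sI - A) = s^2 - (tr A)s + det A, with tr A = (-6) + (-1) = -7 and det A = (-6)·(-1) - 2·(-3) = 6 - (-6) = 12.
So p(s) = det(sI - A) = s^2 + 7s + 12.
Factor s^2 + 7s + 12: two numbers with sum -7 and product 12 are -3 and -4, so s^2 + 7s + 12 = (s + 3)(s + 4).
Hence p(s) = (s + 3) (s + 4), with roots -4, -3.
The eigenvalues -4, -3 are distinct and real, so A is diagonalisable and x(t) = e^{At} x(0) = V diag(e^{λ_i t}) V^{-1} x(0), where the columns of V are the eigenvectors.
λ = -4: A - (-4)I = [[-2, 2], [-3, 3]]. Row 1 gives (-2)·v1 + 2·v2 = 0, so take v_1 = [-1, -1]^T.
λ = -3: A - (-3)I = [[-3, 2], [-3, 2]]. Row 1 gives (-3)·v1 + 2·v2 = 0, so take v_2 = [-2, -3]^T.
V = [v_1 v_2] = [[-1, -2], [-1, -3]] has det V = 1, so V^{-1} = adj(V)/det V = [[-3, 2], [1, -1]].
Modal coordinates z(0) = V^{-1} x(0): (-3)·0 + 2·(-2) = -4; 1·0 + (-1)·(-2) = 2; so z(0) = [-4, 2]^T.
x_2(t) = Σ_i (v_i)_2 · z_i(0) · e^{λ_i t} (row 2 of V times the modal terms).
x_2(0.25) = (-1)·(-4)·e^{-4·0.25} + (-3)·2·e^{-3·0.25} = 4·0.367879 + (-6)·0.472367 = -1.3627.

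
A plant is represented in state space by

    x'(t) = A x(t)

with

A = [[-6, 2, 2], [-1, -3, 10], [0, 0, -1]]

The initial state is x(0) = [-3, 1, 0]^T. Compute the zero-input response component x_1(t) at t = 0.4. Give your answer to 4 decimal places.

-0.0732

det(sI - A) = s^3 - (tr A)s^2 + (M11 + M22 + M33)s - det A, where Mii is the 2×2 principal minor of A obtained by deleting row i and column i.
tr A = (-6) + (-3) + (-1) = -10; M11 = (-3)·(-1) - 10·0 = 3 - 0 = 3; M22 = (-6)·(-1) - 2·0 = 6 - 0 = 6; M33 = (-6)·(-3) - 2·(-1) = 18 - (-2) = 20; sum of minors = 29.
det A = (-6)·((-3)·(-1) - 10·0) - 2·((-1)·(-1) - 10·0) + 2·((-1)·0 - (-3)·0) = (-6)·3 - 2·1 + 2·0 = -20.
So p(s) = det(sI - A) = s^3 + 10s^2 + 29s + 20.
Rational-root test: any integer root divides 20. Testing small divisors, s = -1 works: p(-1) = -1 + 10 + (-29) + 20 = 0, so (s + 1) is a factor.
Dividing, p(s) = (s + 1)(s^2 + 9s + 20).
Factor s^2 + 9s + 20: two numbers with sum -9 and product 20 are -4 and -5, so s^2 + 9s + 20 = (s + 4)(s + 5).
Hence p(s) = (s + 1) (s + 4) (s + 5), with roots -5, -4, -1.
The eigenvalues -5, -4, -1 are distinct and real, so A is diagonalisable and x(t) = e^{At} x(0) = V diag(e^{λ_i t}) V^{-1} x(0), where the columns of V are the eigenvectors.
λ = -5: A - (-5)I = [[-1, 2, 2], [-1, 2, 10], [0, 0, 4]]. v must be orthogonal to every row; (row 1) × (row 2) = [16, 8, 0], so take v_1 = [2, 1, 0]^T.
λ = -4: A - (-4)I = [[-2, 2, 2], [-1, 1, 10], [0, 0, 3]]. v must be orthogonal to every row; (row 1) × (row 2) = [18, 18, 0], so take v_2 = [1, 1, 0]^T.
λ = -1: A - (-1)I = [[-5, 2, 2], [-1, -2, 10], [0, 0, 0]]. v must be orthogonal to every row; (row 1) × (row 2) = [24, 48, 12], so take v_3 = [2, 4, 1]^T.
V = [v_1 v_2 v_3] = [[2, 1, 2], [1, 1, 4], [0, 0, 1]] has det V = 1, so V^{-1} = adj(V)/det V = [[1, -1, 2], [-1, 2, -6], [0, 0, 1]].
Modal coordinates z(0) = V^{-1} x(0): 1·(-3) + (-1)·1 + 2·0 = -4; (-1)·(-3) + 2·1 + (-6)·0 = 5; 0·(-3) + 0·1 + 1·0 = 0; so z(0) = [-4, 5, 0]^T.
x_1(t) = Σ_i (v_i)_1 · z_i(0) · e^{λ_i t} (row 1 of V times the modal terms).
x_1(0.4) = 2·(-4)·e^{-5·0.4} + 1·5·e^{-4·0.4} + 2·0·e^{-1·0.4} = (-8)·0.135335 + 5·0.201897 + 0·0.670320 = -0.0732.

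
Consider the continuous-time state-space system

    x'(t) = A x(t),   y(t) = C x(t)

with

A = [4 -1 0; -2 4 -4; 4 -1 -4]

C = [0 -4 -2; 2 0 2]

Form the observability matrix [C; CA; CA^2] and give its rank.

CA = [[0, -14, 24], [16, -4, -8]]
CA^2 = [[124, -80, -40], [40, -24, 48]]
Observability matrix O = [C; CA; CA^2] = [[0, -4, -2], [2, 0, 2], [0, -14, 24], [16, -4, -8], [124, -80, -40], [40, -24, 48]]
Take the 3×3 submatrix of O formed by rows 1, 2, 3: [[0, -4, -2], [2, 0, 2], [0, -14, 24]]. Its determinant is 0·(0·24 - 2·(-14)) - (-4)·(2·24 - 2·0) + (-2)·(2·(-14) - 0·0) = 0·28 - (-4)·48 + (-2)·(-28) = 248 ≠ 0.
So rank(O) ≥ 3; since O has 3 columns, rank(O) = 3.
rank(O) = 3 = n, so the pair (A, C) is completely observable.

3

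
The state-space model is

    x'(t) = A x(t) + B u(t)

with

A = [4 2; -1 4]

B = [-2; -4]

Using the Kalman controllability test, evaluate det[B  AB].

-36

AB = [[-16], [-14]]
Controllability matrix C = [B  AB] = [[-2, -16], [-4, -14]]
det(C) = (-2)·(-14) - (-16)·(-4) = 28 - 64 = -36
Since det(C) ≠ 0, rank(C) = 2 and the system is completely controllable.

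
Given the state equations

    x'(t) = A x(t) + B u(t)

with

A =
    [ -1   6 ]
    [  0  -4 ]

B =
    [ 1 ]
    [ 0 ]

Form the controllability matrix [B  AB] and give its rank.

AB = [[-1], [0]]
Controllability matrix C = [B  AB] = [[1, -1], [0, 0]]
Every column of C is a scalar multiple of column 1 = [1, 0] (multipliers 1, -1), so the columns span a one-dimensional space.
C ≠ 0, hence rank(C) = 1.
rank(C) = 1 < n = 2, so the pair (A, B) is not completely controllable.

1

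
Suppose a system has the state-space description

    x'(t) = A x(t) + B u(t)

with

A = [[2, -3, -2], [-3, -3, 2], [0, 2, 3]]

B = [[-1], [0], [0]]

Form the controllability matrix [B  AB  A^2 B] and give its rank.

AB = [[-2], [3], [0]]
A^2B = [[-13], [-3], [6]]
Controllability matrix C = [B  AB  A^2B] = [[-1, -2, -13], [0, 3, -3], [0, 0, 6]]
det(C) = (-1)·(3·6 - (-3)·0) - (-2)·(0·6 - (-3)·0) + (-13)·(0·0 - 3·0) = (-1)·18 - (-2)·0 + (-13)·0 = -18 ≠ 0, so rank(C) = 3.
rank(C) = 3 = n, so the pair (A, B) is completely controllable.

3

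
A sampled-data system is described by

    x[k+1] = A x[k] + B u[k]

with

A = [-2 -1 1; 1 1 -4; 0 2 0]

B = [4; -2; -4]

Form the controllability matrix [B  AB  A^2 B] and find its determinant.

AB = [[-10], [18], [-4]]
A^2B = [[-2], [24], [36]]
Controllability matrix C = [B  AB  A^2B] = [[4, -10, -2], [-2, 18, 24], [-4, -4, 36]]
Expanding along the first row, det(C) = 4·(18·36 - 24·(-4)) - (-10)·((-2)·36 - 24·(-4)) + (-2)·((-2)·(-4) - 18·(-4)) = 4·744 - (-10)·24 + (-2)·80 = 3056
Since det(C) ≠ 0, rank(C) = 3 and the system is completely controllable.

3056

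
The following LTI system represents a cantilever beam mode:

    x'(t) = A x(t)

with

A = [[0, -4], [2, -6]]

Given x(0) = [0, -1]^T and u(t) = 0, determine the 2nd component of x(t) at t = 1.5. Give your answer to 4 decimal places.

0.0448

det(sI - A) = s^2 - (tr A)s + det A, with tr A = 0 + (-6) = -6 and det A = 0·(-6) - (-4)·2 = 0 - (-8) = 8.
So p(s) = det(sI - A) = s^2 + 6s + 8.
Factor s^2 + 6s + 8: two numbers with sum -6 and product 8 are -2 and -4, so s^2 + 6s + 8 = (s + 2)(s + 4).
Hence p(s) = (s + 2) (s + 4), with roots -4, -2.
The eigenvalues -4, -2 are distinct and real, so A is diagonalisable and x(t) = e^{At} x(0) = V diag(e^{λ_i t}) V^{-1} x(0), where the columns of V are the eigenvectors.
λ = -4: A - (-4)I = [[4, -4], [2, -2]]. Row 1 gives 4·v1 + (-4)·v2 = 0, so take v_1 = [1, 1]^T.
λ = -2: A - (-2)I = [[2, -4], [2, -4]]. Row 1 gives 2·v1 + (-4)·v2 = 0, so take v_2 = [-2, -1]^T.
V = [v_1 v_2] = [[1, -2], [1, -1]] has det V = 1, so V^{-1} = adj(V)/det V = [[-1, 2], [-1, 1]].
Modal coordinates z(0) = V^{-1} x(0): (-1)·0 + 2·(-1) = -2; (-1)·0 + 1·(-1) = -1; so z(0) = [-2, -1]^T.
x_2(t) = Σ_i (v_i)_2 · z_i(0) · e^{λ_i t} (row 2 of V times the modal terms).
x_2(1.5) = 1·(-2)·e^{-4·1.5} + (-1)·(-1)·e^{-2·1.5} = (-2)·0.002479 + 1·0.049787 = 0.0448.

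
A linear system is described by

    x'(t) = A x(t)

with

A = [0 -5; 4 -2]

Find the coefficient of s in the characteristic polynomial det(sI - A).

2

For a 2×2 matrix, det(sI - A) = s^2 - (tr A)s + det A.
tr A = -2, det A = 20.
So p(s) = s^2 + 2s + 20.
The coefficient of s is 2.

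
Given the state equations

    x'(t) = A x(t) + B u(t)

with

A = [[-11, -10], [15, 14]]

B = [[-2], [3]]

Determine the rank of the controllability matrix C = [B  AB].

1

AB = [[-8], [12]]
Controllability matrix C = [B  AB] = [[-2, -8], [3, 12]]
Every column of C is a scalar multiple of column 1 = [-2, 3] (multipliers 1, 4), so the columns span a one-dimensional space.
C ≠ 0, hence rank(C) = 1.
rank(C) = 1 < n = 2, so the pair (A, B) is not completely controllable.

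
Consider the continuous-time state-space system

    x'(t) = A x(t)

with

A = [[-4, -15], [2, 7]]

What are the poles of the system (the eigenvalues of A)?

det(sI - A) = s^2 - (tr A)s + det A, with tr A = (-4) + 7 = 3 and det A = (-4)·7 - (-15)·2 = -28 - (-30) = 2.
So p(s) = det(sI - A) = s^2 - 3s + 2.
Factor s^2 - 3s + 2: two numbers with sum 3 and product 2 are 2 and 1, so s^2 - 3s + 2 = (s - 2)(s - 1).
Hence p(s) = (s - 2) (s - 1), with roots 1, 2.
At least one eigenvalue has non-negative real part, so the system is not asymptotically stable.

1, 2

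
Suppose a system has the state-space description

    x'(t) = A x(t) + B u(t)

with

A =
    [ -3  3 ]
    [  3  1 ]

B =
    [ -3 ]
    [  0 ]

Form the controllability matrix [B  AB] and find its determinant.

AB = [[9], [-9]]
Controllability matrix C = [B  AB] = [[-3, 9], [0, -9]]
det(C) = (-3)·(-9) - 9·0 = 27 - 0 = 27
Since det(C) ≠ 0, rank(C) = 2 and the system is completely controllable.

27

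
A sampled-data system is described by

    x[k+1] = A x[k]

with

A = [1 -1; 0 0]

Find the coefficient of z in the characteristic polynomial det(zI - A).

-1

For a 2×2 matrix, det(zI - A) = z^2 - (tr A)z + det A.
tr A = 1, det A = 0.
So p(z) = z^2 - z.
The coefficient of z is -1.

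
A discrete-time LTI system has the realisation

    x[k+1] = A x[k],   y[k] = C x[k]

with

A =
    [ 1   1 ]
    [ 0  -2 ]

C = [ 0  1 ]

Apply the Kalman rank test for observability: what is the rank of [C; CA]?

1

CA = [[0, -2]]
Observability matrix O = [C; CA] = [[0, 1], [0, -2]]
Every row of O is a scalar multiple of row 1 = [0, 1] (multipliers 1, -2), so the rows span a one-dimensional space.
O ≠ 0, hence rank(O) = 1.
rank(O) = 1 < n = 2, so the pair (A, C) is not completely observable.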